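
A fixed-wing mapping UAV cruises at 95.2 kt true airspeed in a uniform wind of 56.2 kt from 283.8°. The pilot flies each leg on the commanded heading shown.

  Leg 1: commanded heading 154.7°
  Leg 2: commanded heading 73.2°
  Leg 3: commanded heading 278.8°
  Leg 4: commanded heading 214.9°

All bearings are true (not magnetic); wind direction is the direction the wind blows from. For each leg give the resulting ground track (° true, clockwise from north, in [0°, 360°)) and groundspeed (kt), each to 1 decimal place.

Leg 1: heading 154.7°; drift -18.5° → track 136.2°, groundspeed 137.7 kt
Leg 2: heading 73.2°; drift +11.3° → track 84.5°, groundspeed 146.4 kt
Leg 3: heading 278.8°; drift -7.1° → track 271.7°, groundspeed 39.5 kt
Leg 4: heading 214.9°; drift -35.0° → track 179.9°, groundspeed 91.5 kt

Leg 1: track=136.2°, groundspeed=137.7 kt
Leg 2: track=84.5°, groundspeed=146.4 kt
Leg 3: track=271.7°, groundspeed=39.5 kt
Leg 4: track=179.9°, groundspeed=91.5 kt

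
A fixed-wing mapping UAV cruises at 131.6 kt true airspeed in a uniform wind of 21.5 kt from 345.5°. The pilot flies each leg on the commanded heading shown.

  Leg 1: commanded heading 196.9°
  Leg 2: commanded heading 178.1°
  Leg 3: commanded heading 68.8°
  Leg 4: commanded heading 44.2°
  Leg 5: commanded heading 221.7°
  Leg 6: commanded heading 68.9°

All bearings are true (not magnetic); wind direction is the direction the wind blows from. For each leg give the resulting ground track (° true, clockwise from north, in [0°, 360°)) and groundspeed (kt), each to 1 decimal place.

Leg 1: track=192.6°, groundspeed=150.4 kt
Leg 2: track=176.3°, groundspeed=152.7 kt
Leg 3: track=78.2°, groundspeed=130.8 kt
Leg 4: track=52.9°, groundspeed=121.8 kt
Leg 5: track=214.6°, groundspeed=144.7 kt
Leg 6: track=78.3°, groundspeed=130.9 kt

Leg 1: heading 196.9°; drift -4.3° → track 192.6°, groundspeed 150.4 kt
Leg 2: heading 178.1°; drift -1.8° → track 176.3°, groundspeed 152.7 kt
Leg 3: heading 68.8°; drift +9.4° → track 78.2°, groundspeed 130.8 kt
Leg 4: heading 44.2°; drift +8.7° → track 52.9°, groundspeed 121.8 kt
Leg 5: heading 221.7°; drift -7.1° → track 214.6°, groundspeed 144.7 kt
Leg 6: heading 68.9°; drift +9.4° → track 78.3°, groundspeed 130.9 kt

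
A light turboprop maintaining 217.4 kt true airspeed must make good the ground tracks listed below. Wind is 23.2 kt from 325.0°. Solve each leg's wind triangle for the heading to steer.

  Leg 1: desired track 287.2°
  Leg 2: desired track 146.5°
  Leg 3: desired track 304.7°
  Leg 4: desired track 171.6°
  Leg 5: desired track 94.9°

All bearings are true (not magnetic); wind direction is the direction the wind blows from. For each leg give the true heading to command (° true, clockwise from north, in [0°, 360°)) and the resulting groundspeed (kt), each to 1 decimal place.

Leg 1: heading=291.0°, groundspeed=198.6 kt
Leg 2: heading=146.7°, groundspeed=240.6 kt
Leg 3: heading=306.8°, groundspeed=195.5 kt
Leg 4: heading=174.3°, groundspeed=237.9 kt
Leg 5: heading=90.2°, groundspeed=231.6 kt

Leg 1: desired track 287.2°; wind correction +3.8° → command heading 291.0°, groundspeed 198.6 kt
Leg 2: desired track 146.5°; wind correction +0.2° → command heading 146.7°, groundspeed 240.6 kt
Leg 3: desired track 304.7°; wind correction +2.1° → command heading 306.8°, groundspeed 195.5 kt
Leg 4: desired track 171.6°; wind correction +2.7° → command heading 174.3°, groundspeed 237.9 kt
Leg 5: desired track 94.9°; wind correction -4.7° → command heading 90.2°, groundspeed 231.6 kt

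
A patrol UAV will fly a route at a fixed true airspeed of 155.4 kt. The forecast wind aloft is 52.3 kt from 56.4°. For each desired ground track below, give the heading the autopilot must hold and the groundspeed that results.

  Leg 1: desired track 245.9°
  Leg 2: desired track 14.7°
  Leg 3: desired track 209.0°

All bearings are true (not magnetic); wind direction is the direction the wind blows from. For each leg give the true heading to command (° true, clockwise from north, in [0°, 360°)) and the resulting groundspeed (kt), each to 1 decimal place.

Leg 1: desired track 245.9°; wind correction +3.2° → command heading 249.1°, groundspeed 206.7 kt
Leg 2: desired track 14.7°; wind correction +12.9° → command heading 27.6°, groundspeed 112.4 kt
Leg 3: desired track 209.0°; wind correction -8.9° → command heading 200.1°, groundspeed 200.0 kt

Leg 1: heading=249.1°, groundspeed=206.7 kt
Leg 2: heading=27.6°, groundspeed=112.4 kt
Leg 3: heading=200.1°, groundspeed=200.0 kt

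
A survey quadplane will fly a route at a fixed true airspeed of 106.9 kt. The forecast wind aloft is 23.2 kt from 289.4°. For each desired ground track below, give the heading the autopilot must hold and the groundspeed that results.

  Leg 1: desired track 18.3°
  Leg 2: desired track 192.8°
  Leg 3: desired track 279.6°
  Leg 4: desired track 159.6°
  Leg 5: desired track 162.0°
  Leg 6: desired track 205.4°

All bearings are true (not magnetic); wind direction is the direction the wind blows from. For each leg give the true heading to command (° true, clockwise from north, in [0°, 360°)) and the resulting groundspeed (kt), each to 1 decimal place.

Leg 1: desired track 18.3°; wind correction -12.5° → command heading 5.8°, groundspeed 103.9 kt
Leg 2: desired track 192.8°; wind correction +12.4° → command heading 205.2°, groundspeed 107.1 kt
Leg 3: desired track 279.6°; wind correction +2.1° → command heading 281.7°, groundspeed 84.0 kt
Leg 4: desired track 159.6°; wind correction +9.6° → command heading 169.2°, groundspeed 120.3 kt
Leg 5: desired track 162.0°; wind correction +9.9° → command heading 171.9°, groundspeed 119.4 kt
Leg 6: desired track 205.4°; wind correction +12.5° → command heading 217.9°, groundspeed 102.0 kt

Leg 1: heading=5.8°, groundspeed=103.9 kt
Leg 2: heading=205.2°, groundspeed=107.1 kt
Leg 3: heading=281.7°, groundspeed=84.0 kt
Leg 4: heading=169.2°, groundspeed=120.3 kt
Leg 5: heading=171.9°, groundspeed=119.4 kt
Leg 6: heading=217.9°, groundspeed=102.0 kt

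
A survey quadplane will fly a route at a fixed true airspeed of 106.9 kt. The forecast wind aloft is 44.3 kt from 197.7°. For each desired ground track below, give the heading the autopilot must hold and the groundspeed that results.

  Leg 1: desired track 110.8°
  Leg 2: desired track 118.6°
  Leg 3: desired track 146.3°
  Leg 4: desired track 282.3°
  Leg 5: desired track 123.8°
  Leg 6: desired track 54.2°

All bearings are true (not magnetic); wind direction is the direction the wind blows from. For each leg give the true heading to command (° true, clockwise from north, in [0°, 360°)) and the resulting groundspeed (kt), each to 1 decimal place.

Leg 1: heading=135.2°, groundspeed=94.9 kt
Leg 2: heading=142.6°, groundspeed=89.3 kt
Leg 3: heading=165.2°, groundspeed=73.5 kt
Leg 4: heading=257.9°, groundspeed=93.2 kt
Leg 5: heading=147.3°, groundspeed=85.8 kt
Leg 6: heading=68.5°, groundspeed=139.2 kt

Leg 1: desired track 110.8°; wind correction +24.4° → command heading 135.2°, groundspeed 94.9 kt
Leg 2: desired track 118.6°; wind correction +24.0° → command heading 142.6°, groundspeed 89.3 kt
Leg 3: desired track 146.3°; wind correction +18.9° → command heading 165.2°, groundspeed 73.5 kt
Leg 4: desired track 282.3°; wind correction -24.4° → command heading 257.9°, groundspeed 93.2 kt
Leg 5: desired track 123.8°; wind correction +23.5° → command heading 147.3°, groundspeed 85.8 kt
Leg 6: desired track 54.2°; wind correction +14.3° → command heading 68.5°, groundspeed 139.2 kt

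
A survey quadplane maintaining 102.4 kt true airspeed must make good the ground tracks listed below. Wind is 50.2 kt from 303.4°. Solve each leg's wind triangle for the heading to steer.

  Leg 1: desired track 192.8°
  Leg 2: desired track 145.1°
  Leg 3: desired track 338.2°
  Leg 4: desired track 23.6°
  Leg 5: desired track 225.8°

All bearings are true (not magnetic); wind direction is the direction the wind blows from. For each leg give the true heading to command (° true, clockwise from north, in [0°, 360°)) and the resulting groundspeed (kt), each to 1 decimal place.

Leg 1: heading=220.1°, groundspeed=108.6 kt
Leg 2: heading=155.5°, groundspeed=147.3 kt
Leg 3: heading=322.0°, groundspeed=57.1 kt
Leg 4: heading=354.7°, groundspeed=81.1 kt
Leg 5: heading=254.4°, groundspeed=79.1 kt

Leg 1: desired track 192.8°; wind correction +27.3° → command heading 220.1°, groundspeed 108.6 kt
Leg 2: desired track 145.1°; wind correction +10.4° → command heading 155.5°, groundspeed 147.3 kt
Leg 3: desired track 338.2°; wind correction -16.2° → command heading 322.0°, groundspeed 57.1 kt
Leg 4: desired track 23.6°; wind correction -28.9° → command heading 354.7°, groundspeed 81.1 kt
Leg 5: desired track 225.8°; wind correction +28.6° → command heading 254.4°, groundspeed 79.1 kt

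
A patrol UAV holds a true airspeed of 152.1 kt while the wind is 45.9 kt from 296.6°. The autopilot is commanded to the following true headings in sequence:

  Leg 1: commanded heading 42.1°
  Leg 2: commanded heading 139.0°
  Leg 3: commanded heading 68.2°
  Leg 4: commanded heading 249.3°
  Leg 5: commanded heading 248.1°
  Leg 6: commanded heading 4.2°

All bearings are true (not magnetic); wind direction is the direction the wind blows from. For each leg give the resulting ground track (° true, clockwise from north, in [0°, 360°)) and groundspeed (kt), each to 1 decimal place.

Leg 1: heading 42.1°; drift +15.1° → track 57.2°, groundspeed 170.2 kt
Leg 2: heading 139.0°; drift -5.1° → track 133.9°, groundspeed 195.3 kt
Leg 3: heading 68.2°; drift +10.6° → track 78.8°, groundspeed 185.8 kt
Leg 4: heading 249.3°; drift -15.6° → track 233.7°, groundspeed 125.6 kt
Leg 5: heading 248.1°; drift -15.8° → track 232.3°, groundspeed 126.4 kt
Leg 6: heading 4.2°; drift +17.5° → track 21.7°, groundspeed 141.1 kt

Leg 1: track=57.2°, groundspeed=170.2 kt
Leg 2: track=133.9°, groundspeed=195.3 kt
Leg 3: track=78.8°, groundspeed=185.8 kt
Leg 4: track=233.7°, groundspeed=125.6 kt
Leg 5: track=232.3°, groundspeed=126.4 kt
Leg 6: track=21.7°, groundspeed=141.1 kt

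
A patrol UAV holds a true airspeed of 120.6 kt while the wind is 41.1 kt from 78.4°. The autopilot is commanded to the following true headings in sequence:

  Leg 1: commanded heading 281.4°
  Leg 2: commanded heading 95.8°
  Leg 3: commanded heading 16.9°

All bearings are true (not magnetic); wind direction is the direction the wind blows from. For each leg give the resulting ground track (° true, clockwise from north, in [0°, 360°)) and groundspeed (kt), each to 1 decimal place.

Leg 1: track=275.6°, groundspeed=159.2 kt
Leg 2: track=104.4°, groundspeed=82.3 kt
Leg 3: track=357.2°, groundspeed=107.3 kt

Leg 1: heading 281.4°; drift -5.8° → track 275.6°, groundspeed 159.2 kt
Leg 2: heading 95.8°; drift +8.6° → track 104.4°, groundspeed 82.3 kt
Leg 3: heading 16.9°; drift -19.7° → track 357.2°, groundspeed 107.3 kt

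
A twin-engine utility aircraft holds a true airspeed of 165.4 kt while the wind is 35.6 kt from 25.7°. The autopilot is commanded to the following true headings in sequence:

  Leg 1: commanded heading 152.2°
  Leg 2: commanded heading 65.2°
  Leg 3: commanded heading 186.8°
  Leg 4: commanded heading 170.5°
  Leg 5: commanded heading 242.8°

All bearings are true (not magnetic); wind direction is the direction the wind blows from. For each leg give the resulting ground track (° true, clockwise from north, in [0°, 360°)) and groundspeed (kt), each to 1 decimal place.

Leg 1: heading 152.2°; drift +8.7° → track 160.9°, groundspeed 188.8 kt
Leg 2: heading 65.2°; drift +9.3° → track 74.5°, groundspeed 139.8 kt
Leg 3: heading 186.8°; drift +3.3° → track 190.1°, groundspeed 199.4 kt
Leg 4: heading 170.5°; drift +6.0° → track 176.5°, groundspeed 195.6 kt
Leg 5: heading 242.8°; drift -6.3° → track 236.5°, groundspeed 195.0 kt

Leg 1: track=160.9°, groundspeed=188.8 kt
Leg 2: track=74.5°, groundspeed=139.8 kt
Leg 3: track=190.1°, groundspeed=199.4 kt
Leg 4: track=176.5°, groundspeed=195.6 kt
Leg 5: track=236.5°, groundspeed=195.0 kt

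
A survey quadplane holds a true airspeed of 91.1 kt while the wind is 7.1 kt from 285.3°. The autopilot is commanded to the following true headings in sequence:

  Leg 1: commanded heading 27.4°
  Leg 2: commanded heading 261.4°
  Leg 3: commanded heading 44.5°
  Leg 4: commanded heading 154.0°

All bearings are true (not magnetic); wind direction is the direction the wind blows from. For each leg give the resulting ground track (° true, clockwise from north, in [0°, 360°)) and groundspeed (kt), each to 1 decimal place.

Leg 1: track=31.7°, groundspeed=92.8 kt
Leg 2: track=259.5°, groundspeed=84.7 kt
Leg 3: track=48.2°, groundspeed=94.8 kt
Leg 4: track=150.8°, groundspeed=95.9 kt

Leg 1: heading 27.4°; drift +4.3° → track 31.7°, groundspeed 92.8 kt
Leg 2: heading 261.4°; drift -1.9° → track 259.5°, groundspeed 84.7 kt
Leg 3: heading 44.5°; drift +3.7° → track 48.2°, groundspeed 94.8 kt
Leg 4: heading 154.0°; drift -3.2° → track 150.8°, groundspeed 95.9 kt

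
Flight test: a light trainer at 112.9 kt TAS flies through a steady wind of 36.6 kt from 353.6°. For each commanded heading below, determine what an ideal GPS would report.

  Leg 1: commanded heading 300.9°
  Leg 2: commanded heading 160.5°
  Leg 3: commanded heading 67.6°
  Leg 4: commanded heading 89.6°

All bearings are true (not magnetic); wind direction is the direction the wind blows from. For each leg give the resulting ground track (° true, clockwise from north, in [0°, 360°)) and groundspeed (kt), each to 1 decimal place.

Leg 1: track=283.1°, groundspeed=95.3 kt
Leg 2: track=163.7°, groundspeed=148.8 kt
Leg 3: track=86.5°, groundspeed=108.7 kt
Leg 4: track=106.9°, groundspeed=122.3 kt

Leg 1: heading 300.9°; drift -17.8° → track 283.1°, groundspeed 95.3 kt
Leg 2: heading 160.5°; drift +3.2° → track 163.7°, groundspeed 148.8 kt
Leg 3: heading 67.6°; drift +18.9° → track 86.5°, groundspeed 108.7 kt
Leg 4: heading 89.6°; drift +17.3° → track 106.9°, groundspeed 122.3 kt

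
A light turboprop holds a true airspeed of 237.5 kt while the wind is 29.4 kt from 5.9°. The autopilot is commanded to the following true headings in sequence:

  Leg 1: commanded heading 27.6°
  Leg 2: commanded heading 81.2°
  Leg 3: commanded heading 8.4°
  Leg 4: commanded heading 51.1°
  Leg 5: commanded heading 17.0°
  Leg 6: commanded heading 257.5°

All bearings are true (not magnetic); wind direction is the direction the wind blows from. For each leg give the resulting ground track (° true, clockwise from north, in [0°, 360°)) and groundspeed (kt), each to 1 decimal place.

Leg 1: track=30.6°, groundspeed=210.5 kt
Leg 2: track=88.2°, groundspeed=231.8 kt
Leg 3: track=8.8°, groundspeed=208.1 kt
Leg 4: track=56.6°, groundspeed=217.8 kt
Leg 5: track=18.6°, groundspeed=208.7 kt
Leg 6: track=251.1°, groundspeed=248.4 kt

Leg 1: heading 27.6°; drift +3.0° → track 30.6°, groundspeed 210.5 kt
Leg 2: heading 81.2°; drift +7.0° → track 88.2°, groundspeed 231.8 kt
Leg 3: heading 8.4°; drift +0.4° → track 8.8°, groundspeed 208.1 kt
Leg 4: heading 51.1°; drift +5.5° → track 56.6°, groundspeed 217.8 kt
Leg 5: heading 17.0°; drift +1.6° → track 18.6°, groundspeed 208.7 kt
Leg 6: heading 257.5°; drift -6.4° → track 251.1°, groundspeed 248.4 kt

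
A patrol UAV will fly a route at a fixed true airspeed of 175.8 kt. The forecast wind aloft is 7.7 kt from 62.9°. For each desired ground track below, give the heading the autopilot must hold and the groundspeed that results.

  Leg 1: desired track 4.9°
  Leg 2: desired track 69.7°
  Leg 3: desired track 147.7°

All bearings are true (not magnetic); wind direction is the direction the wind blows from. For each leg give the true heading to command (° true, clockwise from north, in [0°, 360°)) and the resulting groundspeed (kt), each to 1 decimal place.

Leg 1: desired track 4.9°; wind correction +2.1° → command heading 7.0°, groundspeed 171.6 kt
Leg 2: desired track 69.7°; wind correction -0.3° → command heading 69.4°, groundspeed 168.2 kt
Leg 3: desired track 147.7°; wind correction -2.5° → command heading 145.2°, groundspeed 174.9 kt

Leg 1: heading=7.0°, groundspeed=171.6 kt
Leg 2: heading=69.4°, groundspeed=168.2 kt
Leg 3: heading=145.2°, groundspeed=174.9 kt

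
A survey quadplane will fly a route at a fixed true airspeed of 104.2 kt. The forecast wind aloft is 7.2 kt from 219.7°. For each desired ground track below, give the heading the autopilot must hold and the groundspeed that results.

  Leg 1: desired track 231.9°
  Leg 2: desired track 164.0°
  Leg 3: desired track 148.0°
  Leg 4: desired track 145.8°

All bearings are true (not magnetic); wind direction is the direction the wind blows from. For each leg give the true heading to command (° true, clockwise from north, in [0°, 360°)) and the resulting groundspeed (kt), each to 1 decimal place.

Leg 1: heading=231.1°, groundspeed=97.2 kt
Leg 2: heading=167.3°, groundspeed=100.0 kt
Leg 3: heading=151.8°, groundspeed=101.7 kt
Leg 4: heading=149.6°, groundspeed=102.0 kt

Leg 1: desired track 231.9°; wind correction -0.8° → command heading 231.1°, groundspeed 97.2 kt
Leg 2: desired track 164.0°; wind correction +3.3° → command heading 167.3°, groundspeed 100.0 kt
Leg 3: desired track 148.0°; wind correction +3.8° → command heading 151.8°, groundspeed 101.7 kt
Leg 4: desired track 145.8°; wind correction +3.8° → command heading 149.6°, groundspeed 102.0 kt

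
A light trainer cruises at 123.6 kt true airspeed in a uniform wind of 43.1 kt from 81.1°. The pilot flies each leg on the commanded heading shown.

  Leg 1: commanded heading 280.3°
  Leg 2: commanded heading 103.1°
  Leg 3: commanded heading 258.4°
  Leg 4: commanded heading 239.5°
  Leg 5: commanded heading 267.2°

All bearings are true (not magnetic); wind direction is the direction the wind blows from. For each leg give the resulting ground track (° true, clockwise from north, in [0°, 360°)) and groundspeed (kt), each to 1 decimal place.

Leg 1: heading 280.3°; drift -4.9° → track 275.4°, groundspeed 164.9 kt
Leg 2: heading 103.1°; drift +10.9° → track 114.0°, groundspeed 85.2 kt
Leg 3: heading 258.4°; drift +0.7° → track 259.1°, groundspeed 166.7 kt
Leg 4: heading 239.5°; drift +5.5° → track 245.0°, groundspeed 164.4 kt
Leg 5: heading 267.2°; drift -1.6° → track 265.6°, groundspeed 166.5 kt

Leg 1: track=275.4°, groundspeed=164.9 kt
Leg 2: track=114.0°, groundspeed=85.2 kt
Leg 3: track=259.1°, groundspeed=166.7 kt
Leg 4: track=245.0°, groundspeed=164.4 kt
Leg 5: track=265.6°, groundspeed=166.5 kt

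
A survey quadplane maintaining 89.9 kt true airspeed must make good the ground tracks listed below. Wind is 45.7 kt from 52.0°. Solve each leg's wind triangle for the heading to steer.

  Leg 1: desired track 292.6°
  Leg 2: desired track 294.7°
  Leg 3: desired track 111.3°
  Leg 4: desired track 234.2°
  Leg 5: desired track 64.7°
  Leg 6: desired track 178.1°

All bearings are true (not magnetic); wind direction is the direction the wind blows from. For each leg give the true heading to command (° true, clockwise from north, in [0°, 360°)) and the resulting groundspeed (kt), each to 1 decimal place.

Leg 1: heading=318.9°, groundspeed=103.0 kt
Leg 2: heading=321.6°, groundspeed=101.2 kt
Leg 3: heading=85.4°, groundspeed=57.5 kt
Leg 4: heading=235.3°, groundspeed=135.5 kt
Leg 5: heading=58.3°, groundspeed=44.8 kt
Leg 6: heading=153.8°, groundspeed=108.9 kt

Leg 1: desired track 292.6°; wind correction +26.3° → command heading 318.9°, groundspeed 103.0 kt
Leg 2: desired track 294.7°; wind correction +26.9° → command heading 321.6°, groundspeed 101.2 kt
Leg 3: desired track 111.3°; wind correction -25.9° → command heading 85.4°, groundspeed 57.5 kt
Leg 4: desired track 234.2°; wind correction +1.1° → command heading 235.3°, groundspeed 135.5 kt
Leg 5: desired track 64.7°; wind correction -6.4° → command heading 58.3°, groundspeed 44.8 kt
Leg 6: desired track 178.1°; wind correction -24.3° → command heading 153.8°, groundspeed 108.9 kt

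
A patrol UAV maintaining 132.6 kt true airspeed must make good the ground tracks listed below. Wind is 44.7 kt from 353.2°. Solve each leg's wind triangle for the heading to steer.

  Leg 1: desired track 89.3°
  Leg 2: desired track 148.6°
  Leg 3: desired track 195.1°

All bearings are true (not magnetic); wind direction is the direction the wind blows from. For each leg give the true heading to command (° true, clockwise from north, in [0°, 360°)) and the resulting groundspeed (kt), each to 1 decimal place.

Leg 1: desired track 89.3°; wind correction -19.6° → command heading 69.7°, groundspeed 129.7 kt
Leg 2: desired track 148.6°; wind correction -8.1° → command heading 140.5°, groundspeed 171.9 kt
Leg 3: desired track 195.1°; wind correction +7.2° → command heading 202.3°, groundspeed 173.0 kt

Leg 1: heading=69.7°, groundspeed=129.7 kt
Leg 2: heading=140.5°, groundspeed=171.9 kt
Leg 3: heading=202.3°, groundspeed=173.0 kt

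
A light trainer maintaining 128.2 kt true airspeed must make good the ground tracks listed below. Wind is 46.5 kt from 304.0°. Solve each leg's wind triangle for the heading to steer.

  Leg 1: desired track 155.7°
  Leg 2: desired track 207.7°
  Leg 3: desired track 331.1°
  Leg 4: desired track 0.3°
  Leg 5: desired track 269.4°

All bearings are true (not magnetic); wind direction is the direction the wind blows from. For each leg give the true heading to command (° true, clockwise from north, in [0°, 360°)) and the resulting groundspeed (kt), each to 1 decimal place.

Leg 1: desired track 155.7°; wind correction +11.0° → command heading 166.7°, groundspeed 165.4 kt
Leg 2: desired track 207.7°; wind correction +21.1° → command heading 228.8°, groundspeed 124.7 kt
Leg 3: desired track 331.1°; wind correction -9.5° → command heading 321.6°, groundspeed 85.0 kt
Leg 4: desired track 0.3°; wind correction -17.6° → command heading 342.7°, groundspeed 96.4 kt
Leg 5: desired track 269.4°; wind correction +11.9° → command heading 281.3°, groundspeed 87.2 kt

Leg 1: heading=166.7°, groundspeed=165.4 kt
Leg 2: heading=228.8°, groundspeed=124.7 kt
Leg 3: heading=321.6°, groundspeed=85.0 kt
Leg 4: heading=342.7°, groundspeed=96.4 kt
Leg 5: heading=281.3°, groundspeed=87.2 kt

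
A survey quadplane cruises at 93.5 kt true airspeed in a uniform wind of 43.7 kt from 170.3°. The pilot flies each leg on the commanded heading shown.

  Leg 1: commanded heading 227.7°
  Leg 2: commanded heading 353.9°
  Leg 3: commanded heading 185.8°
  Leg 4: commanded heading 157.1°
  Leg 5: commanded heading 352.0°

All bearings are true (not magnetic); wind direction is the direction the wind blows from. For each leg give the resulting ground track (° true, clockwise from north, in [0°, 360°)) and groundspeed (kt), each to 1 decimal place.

Leg 1: heading 227.7°; drift +27.8° → track 255.5°, groundspeed 79.1 kt
Leg 2: heading 353.9°; drift -1.1° → track 352.8°, groundspeed 137.1 kt
Leg 3: heading 185.8°; drift +12.8° → track 198.6°, groundspeed 52.7 kt
Leg 4: heading 157.1°; drift -11.1° → track 146.0°, groundspeed 51.9 kt
Leg 5: heading 352.0°; drift -0.5° → track 351.5°, groundspeed 137.2 kt

Leg 1: track=255.5°, groundspeed=79.1 kt
Leg 2: track=352.8°, groundspeed=137.1 kt
Leg 3: track=198.6°, groundspeed=52.7 kt
Leg 4: track=146.0°, groundspeed=51.9 kt
Leg 5: track=351.5°, groundspeed=137.2 kt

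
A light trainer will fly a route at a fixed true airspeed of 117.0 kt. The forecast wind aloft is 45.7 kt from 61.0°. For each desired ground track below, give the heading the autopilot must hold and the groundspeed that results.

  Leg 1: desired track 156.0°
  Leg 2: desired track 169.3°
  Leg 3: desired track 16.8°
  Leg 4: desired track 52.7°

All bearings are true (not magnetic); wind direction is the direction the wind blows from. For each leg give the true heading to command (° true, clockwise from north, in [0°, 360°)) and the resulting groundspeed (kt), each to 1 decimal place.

Leg 1: heading=133.1°, groundspeed=111.8 kt
Leg 2: heading=147.5°, groundspeed=123.0 kt
Leg 3: heading=32.6°, groundspeed=79.8 kt
Leg 4: heading=55.9°, groundspeed=71.6 kt

Leg 1: desired track 156.0°; wind correction -22.9° → command heading 133.1°, groundspeed 111.8 kt
Leg 2: desired track 169.3°; wind correction -21.8° → command heading 147.5°, groundspeed 123.0 kt
Leg 3: desired track 16.8°; wind correction +15.8° → command heading 32.6°, groundspeed 79.8 kt
Leg 4: desired track 52.7°; wind correction +3.2° → command heading 55.9°, groundspeed 71.6 kt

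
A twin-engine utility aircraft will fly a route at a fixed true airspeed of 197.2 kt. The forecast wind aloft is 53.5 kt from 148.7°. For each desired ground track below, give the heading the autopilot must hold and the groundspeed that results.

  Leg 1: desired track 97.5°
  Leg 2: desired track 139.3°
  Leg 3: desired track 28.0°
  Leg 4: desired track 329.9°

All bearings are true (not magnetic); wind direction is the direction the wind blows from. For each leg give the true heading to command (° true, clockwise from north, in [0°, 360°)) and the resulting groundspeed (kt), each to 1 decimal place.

Leg 1: desired track 97.5°; wind correction +12.2° → command heading 109.7°, groundspeed 159.2 kt
Leg 2: desired track 139.3°; wind correction +2.5° → command heading 141.8°, groundspeed 144.2 kt
Leg 3: desired track 28.0°; wind correction +13.5° → command heading 41.5°, groundspeed 219.1 kt
Leg 4: desired track 329.9°; wind correction +0.3° → command heading 330.2°, groundspeed 250.7 kt

Leg 1: heading=109.7°, groundspeed=159.2 kt
Leg 2: heading=141.8°, groundspeed=144.2 kt
Leg 3: heading=41.5°, groundspeed=219.1 kt
Leg 4: heading=330.2°, groundspeed=250.7 kt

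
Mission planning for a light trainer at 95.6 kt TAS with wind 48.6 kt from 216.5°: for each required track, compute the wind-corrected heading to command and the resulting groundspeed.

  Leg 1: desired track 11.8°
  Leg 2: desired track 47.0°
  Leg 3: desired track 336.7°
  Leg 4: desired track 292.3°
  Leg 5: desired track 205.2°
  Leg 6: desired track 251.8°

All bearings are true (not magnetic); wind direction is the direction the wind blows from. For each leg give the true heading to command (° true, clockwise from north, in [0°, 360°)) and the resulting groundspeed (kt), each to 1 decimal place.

Leg 1: heading=359.5°, groundspeed=137.6 kt
Leg 2: heading=52.3°, groundspeed=143.0 kt
Leg 3: heading=310.6°, groundspeed=110.3 kt
Leg 4: heading=262.8°, groundspeed=71.3 kt
Leg 5: heading=210.9°, groundspeed=47.5 kt
Leg 6: heading=234.7°, groundspeed=51.7 kt

Leg 1: desired track 11.8°; wind correction -12.3° → command heading 359.5°, groundspeed 137.6 kt
Leg 2: desired track 47.0°; wind correction +5.3° → command heading 52.3°, groundspeed 143.0 kt
Leg 3: desired track 336.7°; wind correction -26.1° → command heading 310.6°, groundspeed 110.3 kt
Leg 4: desired track 292.3°; wind correction -29.5° → command heading 262.8°, groundspeed 71.3 kt
Leg 5: desired track 205.2°; wind correction +5.7° → command heading 210.9°, groundspeed 47.5 kt
Leg 6: desired track 251.8°; wind correction -17.1° → command heading 234.7°, groundspeed 51.7 kt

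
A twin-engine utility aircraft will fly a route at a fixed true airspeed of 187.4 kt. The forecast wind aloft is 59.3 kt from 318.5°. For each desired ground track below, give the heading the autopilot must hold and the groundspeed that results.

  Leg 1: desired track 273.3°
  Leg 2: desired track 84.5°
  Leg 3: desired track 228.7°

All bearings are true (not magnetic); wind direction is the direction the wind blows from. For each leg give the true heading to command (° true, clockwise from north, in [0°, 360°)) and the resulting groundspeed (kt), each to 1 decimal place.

Leg 1: desired track 273.3°; wind correction +13.0° → command heading 286.3°, groundspeed 140.8 kt
Leg 2: desired track 84.5°; wind correction -14.8° → command heading 69.7°, groundspeed 216.0 kt
Leg 3: desired track 228.7°; wind correction +18.4° → command heading 247.1°, groundspeed 177.6 kt

Leg 1: heading=286.3°, groundspeed=140.8 kt
Leg 2: heading=69.7°, groundspeed=216.0 kt
Leg 3: heading=247.1°, groundspeed=177.6 kt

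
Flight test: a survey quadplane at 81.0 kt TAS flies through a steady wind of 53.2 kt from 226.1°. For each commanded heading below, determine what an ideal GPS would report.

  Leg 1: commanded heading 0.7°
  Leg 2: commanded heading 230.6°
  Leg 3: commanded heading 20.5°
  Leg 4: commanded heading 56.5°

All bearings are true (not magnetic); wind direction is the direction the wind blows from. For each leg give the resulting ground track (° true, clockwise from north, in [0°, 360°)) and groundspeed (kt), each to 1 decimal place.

Leg 1: heading 0.7°; drift +17.7° → track 18.4°, groundspeed 124.3 kt
Leg 2: heading 230.6°; drift +8.5° → track 239.1°, groundspeed 28.3 kt
Leg 3: heading 20.5°; drift +10.1° → track 30.6°, groundspeed 131.0 kt
Leg 4: heading 56.5°; drift -4.1° → track 52.4°, groundspeed 133.7 kt

Leg 1: track=18.4°, groundspeed=124.3 kt
Leg 2: track=239.1°, groundspeed=28.3 kt
Leg 3: track=30.6°, groundspeed=131.0 kt
Leg 4: track=52.4°, groundspeed=133.7 kt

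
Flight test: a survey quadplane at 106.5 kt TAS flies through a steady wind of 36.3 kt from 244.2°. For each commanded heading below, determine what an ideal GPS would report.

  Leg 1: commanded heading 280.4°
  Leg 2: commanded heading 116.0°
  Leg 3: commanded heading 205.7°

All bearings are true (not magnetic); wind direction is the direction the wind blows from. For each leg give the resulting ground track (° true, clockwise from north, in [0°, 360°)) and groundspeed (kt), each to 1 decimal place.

Leg 1: track=295.9°, groundspeed=80.1 kt
Leg 2: track=103.5°, groundspeed=132.1 kt
Leg 3: track=189.6°, groundspeed=81.3 kt

Leg 1: heading 280.4°; drift +15.5° → track 295.9°, groundspeed 80.1 kt
Leg 2: heading 116.0°; drift -12.5° → track 103.5°, groundspeed 132.1 kt
Leg 3: heading 205.7°; drift -16.1° → track 189.6°, groundspeed 81.3 kt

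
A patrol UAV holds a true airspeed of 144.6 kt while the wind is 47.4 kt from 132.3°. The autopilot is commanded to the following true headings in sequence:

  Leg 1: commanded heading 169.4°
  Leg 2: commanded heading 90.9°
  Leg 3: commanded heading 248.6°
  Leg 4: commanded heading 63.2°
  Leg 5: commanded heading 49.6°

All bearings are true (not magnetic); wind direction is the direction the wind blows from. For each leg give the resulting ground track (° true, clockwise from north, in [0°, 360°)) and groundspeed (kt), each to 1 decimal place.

Leg 1: track=184.4°, groundspeed=110.6 kt
Leg 2: track=74.9°, groundspeed=113.5 kt
Leg 3: track=263.0°, groundspeed=171.0 kt
Leg 4: track=44.1°, groundspeed=135.2 kt
Leg 5: track=30.9°, groundspeed=146.3 kt

Leg 1: heading 169.4°; drift +15.0° → track 184.4°, groundspeed 110.6 kt
Leg 2: heading 90.9°; drift -16.0° → track 74.9°, groundspeed 113.5 kt
Leg 3: heading 248.6°; drift +14.4° → track 263.0°, groundspeed 171.0 kt
Leg 4: heading 63.2°; drift -19.1° → track 44.1°, groundspeed 135.2 kt
Leg 5: heading 49.6°; drift -18.7° → track 30.9°, groundspeed 146.3 kt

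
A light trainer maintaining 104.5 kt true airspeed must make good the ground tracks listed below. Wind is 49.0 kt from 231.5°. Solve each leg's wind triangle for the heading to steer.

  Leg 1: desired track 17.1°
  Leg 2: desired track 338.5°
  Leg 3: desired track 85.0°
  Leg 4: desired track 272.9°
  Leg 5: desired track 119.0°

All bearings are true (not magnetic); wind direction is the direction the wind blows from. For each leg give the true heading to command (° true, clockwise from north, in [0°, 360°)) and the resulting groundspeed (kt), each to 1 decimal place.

Leg 1: heading=1.7°, groundspeed=141.2 kt
Leg 2: heading=311.9°, groundspeed=107.7 kt
Leg 3: heading=100.0°, groundspeed=141.8 kt
Leg 4: heading=254.8°, groundspeed=62.6 kt
Leg 5: heading=144.7°, groundspeed=112.9 kt

Leg 1: desired track 17.1°; wind correction -15.4° → command heading 1.7°, groundspeed 141.2 kt
Leg 2: desired track 338.5°; wind correction -26.6° → command heading 311.9°, groundspeed 107.7 kt
Leg 3: desired track 85.0°; wind correction +15.0° → command heading 100.0°, groundspeed 141.8 kt
Leg 4: desired track 272.9°; wind correction -18.1° → command heading 254.8°, groundspeed 62.6 kt
Leg 5: desired track 119.0°; wind correction +25.7° → command heading 144.7°, groundspeed 112.9 kt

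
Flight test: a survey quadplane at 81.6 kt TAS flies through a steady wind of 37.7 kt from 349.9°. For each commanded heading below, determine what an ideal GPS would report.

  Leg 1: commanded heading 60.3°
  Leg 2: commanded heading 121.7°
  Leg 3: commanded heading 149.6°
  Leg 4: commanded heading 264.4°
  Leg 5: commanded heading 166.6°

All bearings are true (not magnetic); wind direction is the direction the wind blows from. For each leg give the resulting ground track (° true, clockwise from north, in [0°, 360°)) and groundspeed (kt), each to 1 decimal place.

Leg 1: heading 60.3°; drift +27.3° → track 87.6°, groundspeed 77.6 kt
Leg 2: heading 121.7°; drift +14.8° → track 136.5°, groundspeed 110.4 kt
Leg 3: heading 149.6°; drift +6.4° → track 156.0°, groundspeed 117.7 kt
Leg 4: heading 264.4°; drift -25.5° → track 238.9°, groundspeed 87.2 kt
Leg 5: heading 166.6°; drift +1.0° → track 167.6°, groundspeed 119.3 kt

Leg 1: track=87.6°, groundspeed=77.6 kt
Leg 2: track=136.5°, groundspeed=110.4 kt
Leg 3: track=156.0°, groundspeed=117.7 kt
Leg 4: track=238.9°, groundspeed=87.2 kt
Leg 5: track=167.6°, groundspeed=119.3 kt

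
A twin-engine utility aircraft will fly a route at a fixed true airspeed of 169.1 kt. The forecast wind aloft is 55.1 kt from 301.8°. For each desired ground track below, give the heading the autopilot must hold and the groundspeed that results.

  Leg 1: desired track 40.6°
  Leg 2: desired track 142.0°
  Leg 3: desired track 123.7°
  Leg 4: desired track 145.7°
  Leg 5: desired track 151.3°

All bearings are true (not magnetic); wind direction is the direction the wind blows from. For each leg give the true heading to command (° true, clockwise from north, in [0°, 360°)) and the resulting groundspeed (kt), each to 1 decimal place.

Leg 1: desired track 40.6°; wind correction -18.8° → command heading 21.8°, groundspeed 168.5 kt
Leg 2: desired track 142.0°; wind correction +6.5° → command heading 148.5°, groundspeed 219.7 kt
Leg 3: desired track 123.7°; wind correction +0.6° → command heading 124.3°, groundspeed 224.2 kt
Leg 4: desired track 145.7°; wind correction +7.6° → command heading 153.3°, groundspeed 218.0 kt
Leg 5: desired track 151.3°; wind correction +9.2° → command heading 160.5°, groundspeed 214.9 kt

Leg 1: heading=21.8°, groundspeed=168.5 kt
Leg 2: heading=148.5°, groundspeed=219.7 kt
Leg 3: heading=124.3°, groundspeed=224.2 kt
Leg 4: heading=153.3°, groundspeed=218.0 kt
Leg 5: heading=160.5°, groundspeed=214.9 kt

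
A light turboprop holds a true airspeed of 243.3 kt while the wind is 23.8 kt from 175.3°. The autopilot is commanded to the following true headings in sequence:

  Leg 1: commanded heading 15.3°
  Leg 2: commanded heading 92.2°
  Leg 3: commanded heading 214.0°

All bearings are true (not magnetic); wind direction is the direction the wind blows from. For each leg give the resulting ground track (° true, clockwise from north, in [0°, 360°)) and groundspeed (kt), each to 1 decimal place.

Leg 1: track=13.5°, groundspeed=265.8 kt
Leg 2: track=86.6°, groundspeed=241.6 kt
Leg 3: track=217.8°, groundspeed=225.2 kt

Leg 1: heading 15.3°; drift -1.8° → track 13.5°, groundspeed 265.8 kt
Leg 2: heading 92.2°; drift -5.6° → track 86.6°, groundspeed 241.6 kt
Leg 3: heading 214.0°; drift +3.8° → track 217.8°, groundspeed 225.2 kt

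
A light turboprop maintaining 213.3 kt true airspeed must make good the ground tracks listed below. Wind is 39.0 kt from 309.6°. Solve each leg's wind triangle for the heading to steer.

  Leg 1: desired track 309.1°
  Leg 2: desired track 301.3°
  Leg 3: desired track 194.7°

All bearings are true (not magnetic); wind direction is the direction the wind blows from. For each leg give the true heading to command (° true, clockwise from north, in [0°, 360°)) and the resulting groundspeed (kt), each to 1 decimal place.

Leg 1: desired track 309.1°; wind correction +0.1° → command heading 309.2°, groundspeed 174.3 kt
Leg 2: desired track 301.3°; wind correction +1.5° → command heading 302.8°, groundspeed 174.6 kt
Leg 3: desired track 194.7°; wind correction +9.5° → command heading 204.2°, groundspeed 226.8 kt

Leg 1: heading=309.2°, groundspeed=174.3 kt
Leg 2: heading=302.8°, groundspeed=174.6 kt
Leg 3: heading=204.2°, groundspeed=226.8 kt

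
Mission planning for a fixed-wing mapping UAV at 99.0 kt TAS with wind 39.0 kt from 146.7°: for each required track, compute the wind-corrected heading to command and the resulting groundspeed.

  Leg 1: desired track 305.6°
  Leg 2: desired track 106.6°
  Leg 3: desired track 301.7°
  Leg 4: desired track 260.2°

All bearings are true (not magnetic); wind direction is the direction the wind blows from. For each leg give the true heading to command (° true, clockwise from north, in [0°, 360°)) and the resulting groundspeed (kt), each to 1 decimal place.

Leg 1: heading=297.4°, groundspeed=134.4 kt
Leg 2: heading=121.3°, groundspeed=65.9 kt
Leg 3: heading=292.1°, groundspeed=133.0 kt
Leg 4: heading=239.0°, groundspeed=107.9 kt

Leg 1: desired track 305.6°; wind correction -8.2° → command heading 297.4°, groundspeed 134.4 kt
Leg 2: desired track 106.6°; wind correction +14.7° → command heading 121.3°, groundspeed 65.9 kt
Leg 3: desired track 301.7°; wind correction -9.6° → command heading 292.1°, groundspeed 133.0 kt
Leg 4: desired track 260.2°; wind correction -21.2° → command heading 239.0°, groundspeed 107.9 kt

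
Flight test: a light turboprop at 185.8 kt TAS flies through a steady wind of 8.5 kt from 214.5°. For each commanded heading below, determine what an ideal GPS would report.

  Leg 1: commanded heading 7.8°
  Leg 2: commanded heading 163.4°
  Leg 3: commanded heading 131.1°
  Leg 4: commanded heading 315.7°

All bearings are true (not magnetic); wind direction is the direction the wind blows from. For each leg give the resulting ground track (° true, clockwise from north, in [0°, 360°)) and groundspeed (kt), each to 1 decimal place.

Leg 1: heading 7.8°; drift +1.1° → track 8.9°, groundspeed 193.4 kt
Leg 2: heading 163.4°; drift -2.1° → track 161.3°, groundspeed 180.6 kt
Leg 3: heading 131.1°; drift -2.6° → track 128.5°, groundspeed 185.0 kt
Leg 4: heading 315.7°; drift +2.5° → track 318.2°, groundspeed 187.6 kt

Leg 1: track=8.9°, groundspeed=193.4 kt
Leg 2: track=161.3°, groundspeed=180.6 kt
Leg 3: track=128.5°, groundspeed=185.0 kt
Leg 4: track=318.2°, groundspeed=187.6 kt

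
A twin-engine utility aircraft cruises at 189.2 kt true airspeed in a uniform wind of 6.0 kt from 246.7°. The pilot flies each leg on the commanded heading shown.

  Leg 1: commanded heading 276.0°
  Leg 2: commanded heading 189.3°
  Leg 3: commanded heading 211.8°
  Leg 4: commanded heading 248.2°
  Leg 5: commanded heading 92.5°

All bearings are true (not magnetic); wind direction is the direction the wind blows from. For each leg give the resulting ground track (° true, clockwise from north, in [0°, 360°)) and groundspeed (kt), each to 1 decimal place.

Leg 1: track=276.9°, groundspeed=184.0 kt
Leg 2: track=187.7°, groundspeed=186.0 kt
Leg 3: track=210.7°, groundspeed=184.3 kt
Leg 4: track=248.2°, groundspeed=183.2 kt
Leg 5: track=91.7°, groundspeed=194.6 kt

Leg 1: heading 276.0°; drift +0.9° → track 276.9°, groundspeed 184.0 kt
Leg 2: heading 189.3°; drift -1.6° → track 187.7°, groundspeed 186.0 kt
Leg 3: heading 211.8°; drift -1.1° → track 210.7°, groundspeed 184.3 kt
Leg 4: heading 248.2°; drift +0.0° → track 248.2°, groundspeed 183.2 kt
Leg 5: heading 92.5°; drift -0.8° → track 91.7°, groundspeed 194.6 kt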